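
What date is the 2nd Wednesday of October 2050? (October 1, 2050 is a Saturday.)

October 2050 begins on a Saturday, so the first Wednesday is October 5 (4 days later).
The 2nd Wednesday is 1 weeks later: 5 + 7 = 12.

12 October 2050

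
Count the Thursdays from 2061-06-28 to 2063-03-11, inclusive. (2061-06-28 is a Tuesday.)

89

2061-06-28 is a Tuesday; the first Thursday on or after it is 2061-06-30 (2 days later).
From 2061-06-30 to 2063-03-11: 184 + 365 + 70 = 619 days (rest of 2061, 2062, to 2063-03-11 in 2063).
619 ÷ 7 = 88 full weeks with remainder 3, so 88 more Thursdays after the first → 89.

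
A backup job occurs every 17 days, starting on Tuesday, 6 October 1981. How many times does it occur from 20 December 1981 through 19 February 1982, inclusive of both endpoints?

Occurrences land 17·i days after 6 October 1981 for i = 0, 1, 2, …
20 December 1981 is 75 days after the start; 75 ÷ 17 = 4 remainder 7; since the remainder is 7, round up to i = 5. First occurrence in the window: #6 on 30 December 1981 (5×17 = 85 days in).
19 February 1982 is 136 days after the start; 136 ÷ 17 = 8 remainder 0. Last occurrence in the window: #9 on 19 February 1982.
Occurrences #6 through #9: 4 in total.

4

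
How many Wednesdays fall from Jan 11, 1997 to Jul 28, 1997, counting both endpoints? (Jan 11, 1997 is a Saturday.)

28

Jan 11, 1997 is a Saturday; the first Wednesday on or after it is Jan 15, 1997 (4 days later).
From Jan 15, 1997 to Jul 28, 1997: 16 + 28 + 31 + 30 + 31 + 30 + 28 = 194 days (rest of Jan, Feb, Mar, Apr, May, Jun, Jul).
194 ÷ 7 = 27 full weeks with remainder 5, so 27 more Wednesdays after the first → 28.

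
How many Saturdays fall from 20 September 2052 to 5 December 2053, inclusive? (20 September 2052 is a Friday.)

63

20 September 2052 is a Friday; the first Saturday on or after it is 21 September 2052 (1 day later).
From 21 September 2052 to 5 December 2053: 101 + 339 = 440 days (rest of 2052, to 5 December 2053 in 2053).
440 ÷ 7 = 62 full weeks with remainder 6, so 62 more Saturdays after the first → 63.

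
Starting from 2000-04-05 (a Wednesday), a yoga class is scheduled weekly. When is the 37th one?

2000-12-13

The 37th occurrence is 36 intervals after the first: 36 × 7 = 252 days after 2000-04-05.
April has 30 days — 25 days to the end of April leaves 227.
May has 31 days (196 left).
June has 30 days (166 left).
July has 31 days (135 left).
August has 31 days (104 left).
September has 30 days (74 left).
October has 31 days (43 left).
November has 30 days (13 left).
13 days into December → 2000-12-13.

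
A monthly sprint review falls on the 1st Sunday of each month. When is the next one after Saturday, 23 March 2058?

7 April 2058

March 2058 starts on a Friday, so its 1st Sunday is 3 March 2058 (2 days in).
That is not after 23 March 2058, so look at April 2058.
April 2058 starts on a Monday, so its 1st Sunday is 7 April 2058 (6 days in).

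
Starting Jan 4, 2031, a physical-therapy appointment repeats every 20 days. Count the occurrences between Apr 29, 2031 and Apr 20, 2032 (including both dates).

18

Occurrences land 20·i days after Jan 4, 2031 for i = 0, 1, 2, …
Apr 29, 2031 is 115 days after the start; 115 ÷ 20 = 5 remainder 15; since the remainder is 15, round up to i = 6. First occurrence in the window: #7 on May 4, 2031 (6×20 = 120 days in).
Apr 20, 2032 is 472 days after the start; 472 ÷ 20 = 23 remainder 12. Last occurrence in the window: #24 on Apr 8, 2032.
Occurrences #7 through #24: 18 in total.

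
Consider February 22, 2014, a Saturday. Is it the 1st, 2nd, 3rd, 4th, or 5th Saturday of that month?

4th

Day 22 falls in week ⌈22/7⌉ of the month.
Days 1–7 hold the 1st Saturday, 8–14 the 2nd, 15–21 the 3rd, 22–28 the 4th, 29–31 the 5th.
22 is in the range for the 4th.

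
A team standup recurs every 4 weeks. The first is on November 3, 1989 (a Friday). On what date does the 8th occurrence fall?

The 8th occurrence is 7 intervals after the first: 7 × 28 = 196 days after November 3, 1989.
November has 30 days — 27 days to the end of November leaves 169.
December has 31 days (138 left).
January has 31 days (107 left).
February has 28 days (79 left).
March has 31 days (48 left).
April has 30 days (18 left).
18 days into May → May 18, 1990.

May 18, 1990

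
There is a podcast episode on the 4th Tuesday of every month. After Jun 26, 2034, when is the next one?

Jun 27, 2034

Jun 2034 starts on a Thursday; its first Tuesday is the 6th, so the 4th Tuesday is the 27th — Jun 27, 2034.
Jun 27, 2034 is after Jun 26, 2034, so that is the next one.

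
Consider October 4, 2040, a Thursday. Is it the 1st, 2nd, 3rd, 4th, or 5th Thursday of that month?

1st

Day 4 falls in week ⌈4/7⌉ of the month.
Days 1–7 hold the 1st Thursday, 8–14 the 2nd, 15–21 the 3rd, 22–28 the 4th, 29–31 the 5th.
4 is in the range for the 1st.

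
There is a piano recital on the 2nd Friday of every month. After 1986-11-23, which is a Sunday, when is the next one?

November 1986 starts on a Saturday; its first Friday is the 7th, so the 2nd Friday is the 14th — 1986-11-14.
That is not after 1986-11-23, so look at December 1986.
December 1986 starts on a Monday; its first Friday is the 5th, so the 2nd Friday is the 12th — 1986-12-12.

1986-12-12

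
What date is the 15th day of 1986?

1986-01-15

15 into January → January 15.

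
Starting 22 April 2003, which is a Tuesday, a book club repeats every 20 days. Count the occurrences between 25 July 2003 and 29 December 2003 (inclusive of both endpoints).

Occurrences land 20·i days after 22 April 2003 for i = 0, 1, 2, …
25 July 2003 is 94 days after the start; 94 ÷ 20 = 4 remainder 14; since the remainder is 14, round up to i = 5. First occurrence in the window: #6 on 31 July 2003 (5×20 = 100 days in).
29 December 2003 is 251 days after the start; 251 ÷ 20 = 12 remainder 11. Last occurrence in the window: #13 on 18 December 2003.
Occurrences #6 through #13: 8 in total.

8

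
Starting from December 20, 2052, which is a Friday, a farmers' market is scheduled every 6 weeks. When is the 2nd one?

January 31, 2053

The 2nd occurrence is 1 interval after the first: 1 × 42 = 42 days after December 20, 2052.
December has 31 days — 11 days to the end of December leaves 31.
31 days into January → January 31, 2053.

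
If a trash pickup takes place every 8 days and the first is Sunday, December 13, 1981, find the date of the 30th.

August 2, 1982

The 30th occurrence is 29 intervals after the first: 29 × 8 = 232 days after December 13, 1981.
December has 31 days — 18 days to the end of December leaves 214.
January has 31 days (183 left).
February has 28 days (155 left).
March has 31 days (124 left).
April has 30 days (94 left).
May has 31 days (63 left).
June has 30 days (33 left).
July has 31 days (2 left).
2 days into August → August 2, 1982.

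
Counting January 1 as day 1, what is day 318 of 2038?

January has 31 days (318 − 31 = 287 remain).
February has 28 days (287 − 28 = 259 remain).
March has 31 days (259 − 31 = 228 remain).
April has 30 days (228 − 30 = 198 remain).
May has 31 days (198 − 31 = 167 remain).
June has 30 days (167 − 30 = 137 remain).
July has 31 days (137 − 31 = 106 remain).
August has 31 days (106 − 31 = 75 remain).
September has 30 days (75 − 30 = 45 remain).
October has 31 days (45 − 31 = 14 remain).
14 into November → November 14.

14 November 2038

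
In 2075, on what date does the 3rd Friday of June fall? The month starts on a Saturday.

June 2075 begins on a Saturday, so the first Friday is June 7 (6 days later).
The 3rd Friday is 2 weeks later: 7 + 14 = 21.

2075-06-21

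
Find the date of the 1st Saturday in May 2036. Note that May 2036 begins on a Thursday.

May 2036 begins on a Thursday, so the first Saturday is May 3 (2 days later).

3 May 2036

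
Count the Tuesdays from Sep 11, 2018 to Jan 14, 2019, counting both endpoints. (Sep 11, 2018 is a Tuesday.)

18

Sep 11, 2018 is a Tuesday; the first Tuesday on or after it is Sep 11, 2018.
From Sep 11, 2018 to Jan 14, 2019: 19 + 31 + 30 + 31 + 14 = 125 days (rest of Sep, Oct, Nov, Dec, Jan).
125 ÷ 7 = 17 full weeks with remainder 6, so 17 more Tuesdays after the first → 18.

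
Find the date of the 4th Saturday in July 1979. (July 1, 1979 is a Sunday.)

July 1979 begins on a Sunday, so the first Saturday is July 7 (6 days later).
The 4th Saturday is 3 weeks later: 7 + 21 = 28.

July 28, 1979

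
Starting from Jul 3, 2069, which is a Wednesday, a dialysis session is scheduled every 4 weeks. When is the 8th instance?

The 8th occurrence is 7 intervals after the first: 7 × 28 = 196 days after Jul 3, 2069.
Jul has 31 days — 28 days to the end of Jul leaves 168.
Aug has 31 days (137 left).
Sep has 30 days (107 left).
Oct has 31 days (76 left).
Nov has 30 days (46 left).
Dec has 31 days (15 left).
15 days into Jan → Jan 15, 2070.

Jan 15, 2070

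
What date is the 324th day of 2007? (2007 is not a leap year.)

20 November 2007

January has 31 days (324 − 31 = 293 remain).
February has 28 days (293 − 28 = 265 remain).
March has 31 days (265 − 31 = 234 remain).
April has 30 days (234 − 30 = 204 remain).
May has 31 days (204 − 31 = 173 remain).
June has 30 days (173 − 30 = 143 remain).
July has 31 days (143 − 31 = 112 remain).
August has 31 days (112 − 31 = 81 remain).
September has 30 days (81 − 30 = 51 remain).
October has 31 days (51 − 31 = 20 remain).
20 into November → November 20.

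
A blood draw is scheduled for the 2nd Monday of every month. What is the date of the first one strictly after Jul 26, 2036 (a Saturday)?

Jul 2036 starts on a Tuesday; its first Monday is the 7th, so the 2nd Monday is the 14th — Jul 14, 2036.
That is not after Jul 26, 2036, so look at Aug 2036.
Aug 2036 starts on a Friday; its first Monday is the 4th, so the 2nd Monday is the 11th — Aug 11, 2036.

Aug 11, 2036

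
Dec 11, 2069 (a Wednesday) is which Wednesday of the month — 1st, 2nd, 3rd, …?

2nd

Day 11 falls in week ⌈11/7⌉ of the month.
Days 1–7 hold the 1st Wednesday, 8–14 the 2nd, 15–21 the 3rd, 22–28 the 4th, 29–31 the 5th.
11 is in the range for the 2nd.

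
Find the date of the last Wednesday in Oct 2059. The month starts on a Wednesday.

Oct 2059 begins on a Wednesday, so the first Wednesday is Oct 1.
Oct 2059 has 31 days. Adding weeks: 1, 8, 15, 22, 29 — the last one ≤ 31 is the 29th.

Oct 29, 2059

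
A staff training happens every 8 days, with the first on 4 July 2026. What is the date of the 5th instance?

The 5th occurrence is 4 intervals after the first: 4 × 8 = 32 days after 4 July 2026.
July has 31 days — 27 days to the end of July leaves 5.
5 days into August → 5 August 2026.

5 August 2026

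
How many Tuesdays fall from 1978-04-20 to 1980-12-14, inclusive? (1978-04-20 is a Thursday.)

1978-04-20 is a Thursday; the first Tuesday on or after it is 1978-04-25 (5 days later).
From 1978-04-25 to 1980-12-14: 250 + 365 + 349 = 964 days (rest of 1978, 1979, to 1980-12-14 in 1980).
964 ÷ 7 = 137 full weeks with remainder 5, so 137 more Tuesdays after the first → 138.

138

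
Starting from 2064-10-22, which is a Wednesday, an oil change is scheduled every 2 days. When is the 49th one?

2065-01-26

The 49th occurrence is 48 intervals after the first: 48 × 2 = 96 days after 2064-10-22.
October has 31 days — 9 days to the end of October leaves 87.
November has 30 days (57 left).
December has 31 days (26 left).
26 days into January → 2065-01-26.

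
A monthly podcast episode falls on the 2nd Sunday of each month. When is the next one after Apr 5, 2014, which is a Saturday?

Apr 13, 2014

Apr 2014 starts on a Tuesday; its first Sunday is the 6th, so the 2nd Sunday is the 13th — Apr 13, 2014.
Apr 13, 2014 is after Apr 5, 2014, so that is the next one.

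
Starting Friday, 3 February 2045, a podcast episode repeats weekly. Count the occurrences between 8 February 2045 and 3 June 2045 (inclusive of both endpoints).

Occurrences land 7·i days after 3 February 2045 for i = 0, 1, 2, …
8 February 2045 is 5 days after the start; 5 ÷ 7 = 0 remainder 5; since the remainder is 5, round up to i = 1. First occurrence in the window: #2 on 10 February 2045 (1×7 = 7 days in).
3 June 2045 is 120 days after the start; 120 ÷ 7 = 17 remainder 1. Last occurrence in the window: #18 on 2 June 2045.
Occurrences #2 through #18: 17 in total.

17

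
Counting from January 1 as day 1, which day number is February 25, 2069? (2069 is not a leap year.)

56

Days in months before February: 31 = 31.
Plus 25 days into February → day 56.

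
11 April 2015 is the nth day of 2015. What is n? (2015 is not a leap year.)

101

Days in months before April: 31 + 28 + 31 = 90.
Plus 11 days into April → day 101.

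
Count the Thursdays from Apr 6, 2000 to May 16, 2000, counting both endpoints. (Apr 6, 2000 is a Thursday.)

Apr 6, 2000 is a Thursday; the first Thursday on or after it is Apr 6, 2000.
From Apr 6, 2000 to May 16, 2000: 24 + 16 = 40 days (rest of Apr, May).
40 ÷ 7 = 5 full weeks with remainder 5, so 5 more Thursdays after the first → 6.

6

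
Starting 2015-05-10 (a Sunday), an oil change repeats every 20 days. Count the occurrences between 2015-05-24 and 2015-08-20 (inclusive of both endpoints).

5

Occurrences land 20·i days after 2015-05-10 for i = 0, 1, 2, …
2015-05-24 is 14 days after the start; 14 ÷ 20 = 0 remainder 14; since the remainder is 14, round up to i = 1. First occurrence in the window: #2 on 2015-05-30 (1×20 = 20 days in).
2015-08-20 is 102 days after the start; 102 ÷ 20 = 5 remainder 2. Last occurrence in the window: #6 on 2015-08-18.
Occurrences #2 through #6: 5 in total.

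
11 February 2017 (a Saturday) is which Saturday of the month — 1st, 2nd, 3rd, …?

2nd

Day 11 falls in week ⌈11/7⌉ of the month.
Days 1–7 hold the 1st Saturday, 8–14 the 2nd, 15–21 the 3rd, 22–28 the 4th, 29–31 the 5th.
11 is in the range for the 2nd.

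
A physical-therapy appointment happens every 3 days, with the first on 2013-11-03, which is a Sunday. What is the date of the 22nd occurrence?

2014-01-05

The 22nd occurrence is 21 intervals after the first: 21 × 3 = 63 days after 2013-11-03.
November has 30 days — 27 days to the end of November leaves 36.
December has 31 days (5 left).
5 days into January → 2014-01-05.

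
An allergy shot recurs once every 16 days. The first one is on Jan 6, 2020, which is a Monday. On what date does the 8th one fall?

The 8th occurrence is 7 intervals after the first: 7 × 16 = 112 days after Jan 6, 2020.
Jan has 31 days — 25 days to the end of Jan leaves 87.
Feb has 29 days (58 left).
Mar has 31 days (27 left).
27 days into Apr → Apr 27, 2020.

Apr 27, 2020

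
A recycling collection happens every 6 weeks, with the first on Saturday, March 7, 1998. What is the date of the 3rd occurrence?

May 30, 1998

The 3rd occurrence is 2 intervals after the first: 2 × 42 = 84 days after March 7, 1998.
March has 31 days — 24 days to the end of March leaves 60.
April has 30 days (30 left).
30 days into May → May 30, 1998.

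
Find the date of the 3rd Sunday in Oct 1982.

The first Sunday of Oct 1982 is Oct 3.
The 3rd Sunday is 2 weeks later: 3 + 14 = 17.

Oct 17, 1982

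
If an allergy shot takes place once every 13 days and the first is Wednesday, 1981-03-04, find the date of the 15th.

The 15th occurrence is 14 intervals after the first: 14 × 13 = 182 days after 1981-03-04.
March has 31 days — 27 days to the end of March leaves 155.
April has 30 days (125 left).
May has 31 days (94 left).
June has 30 days (64 left).
July has 31 days (33 left).
August has 31 days (2 left).
2 days into September → 1981-09-02.

1981-09-02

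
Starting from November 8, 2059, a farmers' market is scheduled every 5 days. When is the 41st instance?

The 41st occurrence is 40 intervals after the first: 40 × 5 = 200 days after November 8, 2059.
November has 30 days — 22 days to the end of November leaves 178.
December has 31 days (147 left).
January has 31 days (116 left).
February has 29 days (87 left).
March has 31 days (56 left).
April has 30 days (26 left).
26 days into May → May 26, 2060.

May 26, 2060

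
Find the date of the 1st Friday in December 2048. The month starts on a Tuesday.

2048-12-04

December 2048 begins on a Tuesday, so the first Friday is December 4 (3 days later).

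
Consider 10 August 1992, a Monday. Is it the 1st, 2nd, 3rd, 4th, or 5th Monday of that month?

2nd

Day 10 falls in week ⌈10/7⌉ of the month.
Days 1–7 hold the 1st Monday, 8–14 the 2nd, 15–21 the 3rd, 22–28 the 4th, 29–31 the 5th.
10 is in the range for the 2nd.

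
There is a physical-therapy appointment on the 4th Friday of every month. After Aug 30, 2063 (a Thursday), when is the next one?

Aug 2063 starts on a Wednesday; its first Friday is the 3rd, so the 4th Friday is the 24th — Aug 24, 2063.
That is not after Aug 30, 2063, so look at Sep 2063.
Sep 2063 starts on a Saturday; its first Friday is the 7th, so the 4th Friday is the 28th — Sep 28, 2063.

Sep 28, 2063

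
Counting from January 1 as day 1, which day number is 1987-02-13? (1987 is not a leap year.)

44

Days in months before February: 31 = 31.
Plus 13 days into February → day 44.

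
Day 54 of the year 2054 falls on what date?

January has 31 days (54 − 31 = 23 remain).
23 into February → February 23.

23 February 2054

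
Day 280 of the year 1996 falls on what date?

6 October 1996

January has 31 days (280 − 31 = 249 remain).
February has 29 days (249 − 29 = 220 remain).
March has 31 days (220 − 31 = 189 remain).
April has 30 days (189 − 30 = 159 remain).
May has 31 days (159 − 31 = 128 remain).
June has 30 days (128 − 30 = 98 remain).
July has 31 days (98 − 31 = 67 remain).
August has 31 days (67 − 31 = 36 remain).
September has 30 days (36 − 30 = 6 remain).
6 into October → October 6.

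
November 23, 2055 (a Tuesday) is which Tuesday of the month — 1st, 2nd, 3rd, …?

Day 23 falls in week ⌈23/7⌉ of the month.
Days 1–7 hold the 1st Tuesday, 8–14 the 2nd, 15–21 the 3rd, 22–28 the 4th, 29–31 the 5th.
23 is in the range for the 4th.

4th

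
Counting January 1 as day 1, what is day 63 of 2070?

January has 31 days (63 − 31 = 32 remain).
February has 28 days (32 − 28 = 4 remain).
4 into March → March 4.

March 4, 2070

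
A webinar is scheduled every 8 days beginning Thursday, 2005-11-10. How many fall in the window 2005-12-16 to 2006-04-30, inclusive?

Occurrences land 8·i days after 2005-11-10 for i = 0, 1, 2, …
2005-12-16 is 36 days after the start; 36 ÷ 8 = 4 remainder 4; since the remainder is 4, round up to i = 5. First occurrence in the window: #6 on 2005-12-20 (5×8 = 40 days in).
2006-04-30 is 171 days after the start; 171 ÷ 8 = 21 remainder 3. Last occurrence in the window: #22 on 2006-04-27.
Occurrences #6 through #22: 17 in total.

17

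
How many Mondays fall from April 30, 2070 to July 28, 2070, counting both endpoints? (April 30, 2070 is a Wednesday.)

April 30, 2070 is a Wednesday; the first Monday on or after it is May 5, 2070 (5 days later).
From May 5, 2070 to July 28, 2070: 26 + 30 + 28 = 84 days (rest of May, June, July).
84 ÷ 7 = 12 full weeks with remainder 0, so 12 more Mondays after the first → 13.

13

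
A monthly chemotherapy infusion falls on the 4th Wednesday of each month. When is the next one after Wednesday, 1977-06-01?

1977-06-22

June 1977 starts on a Wednesday; its first Wednesday is the 1st, so the 4th Wednesday is the 22nd — 1977-06-22.
1977-06-22 is after 1977-06-01, so that is the next one.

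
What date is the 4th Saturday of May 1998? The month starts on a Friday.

May 1998 begins on a Friday, so the first Saturday is May 2 (1 day later).
The 4th Saturday is 3 weeks later: 2 + 21 = 23.

May 23, 1998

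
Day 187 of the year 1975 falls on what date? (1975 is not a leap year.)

January has 31 days (187 − 31 = 156 remain).
February has 28 days (156 − 28 = 128 remain).
March has 31 days (128 − 31 = 97 remain).
April has 30 days (97 − 30 = 67 remain).
May has 31 days (67 − 31 = 36 remain).
June has 30 days (36 − 30 = 6 remain).
6 into July → July 6.

6 July 1975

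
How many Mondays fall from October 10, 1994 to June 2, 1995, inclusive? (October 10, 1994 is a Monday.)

34

October 10, 1994 is a Monday; the first Monday on or after it is October 10, 1994.
From October 10, 1994 to June 2, 1995: 21 + 30 + 31 + 31 + 28 + 31 + 30 + 31 + 2 = 235 days (rest of October, November, December, January, February, March, April, May, June).
235 ÷ 7 = 33 full weeks with remainder 4, so 33 more Mondays after the first → 34.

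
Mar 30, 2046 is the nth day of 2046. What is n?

89

Days in months before Mar: 31 + 28 = 59.
Plus 30 days into Mar → day 89.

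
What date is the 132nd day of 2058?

May 12, 2058

January has 31 days (132 − 31 = 101 remain).
February has 28 days (101 − 28 = 73 remain).
March has 31 days (73 − 31 = 42 remain).
April has 30 days (42 − 30 = 12 remain).
12 into May → May 12.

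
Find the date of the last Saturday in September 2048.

September 2048 begins on a Tuesday, so the first Saturday is September 5 (4 days later).
September 2048 has 30 days. Adding weeks: 5, 12, 19, 26 — the last one ≤ 30 is the 26th.

2048-09-26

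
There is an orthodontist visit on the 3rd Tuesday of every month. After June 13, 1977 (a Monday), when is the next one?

June 1977 starts on a Wednesday; its first Tuesday is the 7th, so the 3rd Tuesday is the 21st — June 21, 1977.
June 21, 1977 is after June 13, 1977, so that is the next one.

June 21, 1977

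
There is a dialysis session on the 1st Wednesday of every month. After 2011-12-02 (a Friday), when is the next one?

2011-12-07

December 2011 starts on a Thursday, so its 1st Wednesday is 2011-12-07 (6 days in).
2011-12-07 is after 2011-12-02, so that is the next one.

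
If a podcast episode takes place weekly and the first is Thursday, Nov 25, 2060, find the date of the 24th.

May 5, 2061

The 24th occurrence is 23 intervals after the first: 23 × 7 = 161 days after Nov 25, 2060.
Nov has 30 days — 5 days to the end of Nov leaves 156.
Dec has 31 days (125 left).
Jan has 31 days (94 left).
Feb has 28 days (66 left).
Mar has 31 days (35 left).
Apr has 30 days (5 left).
5 days into May → May 5, 2061.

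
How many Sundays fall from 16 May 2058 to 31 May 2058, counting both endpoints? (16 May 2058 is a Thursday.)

16 May 2058 is a Thursday; the first Sunday on or after it is 19 May 2058 (3 days later).
From 19 May 2058 to 31 May 2058 is 31 − 19 = 12 days.
12 ÷ 7 = 1 full weeks with remainder 5, so 1 more Sundays after the first → 2.

2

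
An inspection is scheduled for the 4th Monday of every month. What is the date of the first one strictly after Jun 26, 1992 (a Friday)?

Jul 27, 1992

Jun 1992 starts on a Monday; its first Monday is the 1st, so the 4th Monday is the 22nd — Jun 22, 1992.
That is not after Jun 26, 1992, so look at Jul 1992.
Jul 1992 starts on a Wednesday; its first Monday is the 6th, so the 4th Monday is the 27th — Jul 27, 1992.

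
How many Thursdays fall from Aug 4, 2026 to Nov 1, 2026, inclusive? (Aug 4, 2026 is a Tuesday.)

Aug 4, 2026 is a Tuesday; the first Thursday on or after it is Aug 6, 2026 (2 days later).
From Aug 6, 2026 to Nov 1, 2026: 25 + 30 + 31 + 1 = 87 days (rest of Aug, Sep, Oct, Nov).
87 ÷ 7 = 12 full weeks with remainder 3, so 12 more Thursdays after the first → 13.

13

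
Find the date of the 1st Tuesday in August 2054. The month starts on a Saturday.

August 4, 2054

August 2054 begins on a Saturday, so the first Tuesday is August 4 (3 days later).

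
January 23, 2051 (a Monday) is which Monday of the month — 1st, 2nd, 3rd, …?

Day 23 falls in week ⌈23/7⌉ of the month.
Days 1–7 hold the 1st Monday, 8–14 the 2nd, 15–21 the 3rd, 22–28 the 4th, 29–31 the 5th.
23 is in the range for the 4th.

4th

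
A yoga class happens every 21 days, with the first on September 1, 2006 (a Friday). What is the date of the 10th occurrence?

The 10th occurrence is 9 intervals after the first: 9 × 21 = 189 days after September 1, 2006.
September has 30 days — 29 days to the end of September leaves 160.
October has 31 days (129 left).
November has 30 days (99 left).
December has 31 days (68 left).
January has 31 days (37 left).
February has 28 days (9 left).
9 days into March → March 9, 2007.

March 9, 2007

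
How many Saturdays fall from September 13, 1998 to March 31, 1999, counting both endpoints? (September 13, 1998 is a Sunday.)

28

September 13, 1998 is a Sunday; the first Saturday on or after it is September 19, 1998 (6 days later).
From September 19, 1998 to March 31, 1999: 11 + 31 + 30 + 31 + 31 + 28 + 31 = 193 days (rest of September, October, November, December, January, February, March).
193 ÷ 7 = 27 full weeks with remainder 4, so 27 more Saturdays after the first → 28.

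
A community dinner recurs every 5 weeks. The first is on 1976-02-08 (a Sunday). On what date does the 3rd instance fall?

1976-04-18

The 3rd occurrence is 2 intervals after the first: 2 × 35 = 70 days after 1976-02-08.
February has 29 days — 21 days to the end of February leaves 49.
March has 31 days (18 left).
18 days into April → 1976-04-18.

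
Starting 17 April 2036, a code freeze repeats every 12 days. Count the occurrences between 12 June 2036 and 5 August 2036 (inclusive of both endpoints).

5

Occurrences land 12·i days after 17 April 2036 for i = 0, 1, 2, …
12 June 2036 is 56 days after the start; 56 ÷ 12 = 4 remainder 8; since the remainder is 8, round up to i = 5. First occurrence in the window: #6 on 16 June 2036 (5×12 = 60 days in).
5 August 2036 is 110 days after the start; 110 ÷ 12 = 9 remainder 2. Last occurrence in the window: #10 on 3 August 2036.
Occurrences #6 through #10: 5 in total.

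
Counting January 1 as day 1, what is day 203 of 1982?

January has 31 days (203 − 31 = 172 remain).
February has 28 days (172 − 28 = 144 remain).
March has 31 days (144 − 31 = 113 remain).
April has 30 days (113 − 30 = 83 remain).
May has 31 days (83 − 31 = 52 remain).
June has 30 days (52 − 30 = 22 remain).
22 into July → July 22.

July 22, 1982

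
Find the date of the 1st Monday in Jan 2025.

Jan 6, 2025

Jan 2025 begins on a Wednesday, so the first Monday is Jan 6 (5 days later).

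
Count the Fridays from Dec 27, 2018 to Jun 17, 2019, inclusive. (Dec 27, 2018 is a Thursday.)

Dec 27, 2018 is a Thursday; the first Friday on or after it is Dec 28, 2018 (1 day later).
From Dec 28, 2018 to Jun 17, 2019: 3 + 31 + 28 + 31 + 30 + 31 + 17 = 171 days (rest of Dec, Jan, Feb, Mar, Apr, May, Jun).
171 ÷ 7 = 24 full weeks with remainder 3, so 24 more Fridays after the first → 25.

25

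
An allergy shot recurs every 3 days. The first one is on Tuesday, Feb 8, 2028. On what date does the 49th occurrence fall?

The 49th occurrence is 48 intervals after the first: 48 × 3 = 144 days after Feb 8, 2028.
Feb has 29 days — 21 days to the end of Feb leaves 123.
Mar has 31 days (92 left).
Apr has 30 days (62 left).
May has 31 days (31 left).
Jun has 30 days (1 left).
1 day into Jul → Jul 1, 2028.

Jul 1, 2028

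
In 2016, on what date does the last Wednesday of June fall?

29 June 2016

The first Wednesday of June 2016 is June 1.
June 2016 has 30 days. Adding weeks: 1, 8, 15, 22, 29 — the last one ≤ 30 is the 29th.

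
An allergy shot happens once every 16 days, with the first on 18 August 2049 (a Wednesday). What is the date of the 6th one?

The 6th occurrence is 5 intervals after the first: 5 × 16 = 80 days after 18 August 2049.
August has 31 days — 13 days to the end of August leaves 67.
September has 30 days (37 left).
October has 31 days (6 left).
6 days into November → 6 November 2049.

6 November 2049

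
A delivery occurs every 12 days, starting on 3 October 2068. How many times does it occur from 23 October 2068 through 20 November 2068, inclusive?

3

Occurrences land 12·i days after 3 October 2068 for i = 0, 1, 2, …
23 October 2068 is 20 days after the start; 20 ÷ 12 = 1 remainder 8; since the remainder is 8, round up to i = 2. First occurrence in the window: #3 on 27 October 2068 (2×12 = 24 days in).
20 November 2068 is 48 days after the start; 48 ÷ 12 = 4 remainder 0. Last occurrence in the window: #5 on 20 November 2068.
Occurrences #3 through #5: 3 in total.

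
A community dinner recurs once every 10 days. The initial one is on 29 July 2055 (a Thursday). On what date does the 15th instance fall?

The 15th occurrence is 14 intervals after the first: 14 × 10 = 140 days after 29 July 2055.
July has 31 days — 2 days to the end of July leaves 138.
August has 31 days (107 left).
September has 30 days (77 left).
October has 31 days (46 left).
November has 30 days (16 left).
16 days into December → 16 December 2055.

16 December 2055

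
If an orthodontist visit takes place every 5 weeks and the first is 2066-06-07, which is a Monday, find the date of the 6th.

2066-11-29

The 6th occurrence is 5 intervals after the first: 5 × 35 = 175 days after 2066-06-07.
June has 30 days — 23 days to the end of June leaves 152.
July has 31 days (121 left).
August has 31 days (90 left).
September has 30 days (60 left).
October has 31 days (29 left).
29 days into November → 2066-11-29.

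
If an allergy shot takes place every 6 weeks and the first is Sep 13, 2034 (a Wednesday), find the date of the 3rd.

The 3rd occurrence is 2 intervals after the first: 2 × 42 = 84 days after Sep 13, 2034.
Sep has 30 days — 17 days to the end of Sep leaves 67.
Oct has 31 days (36 left).
Nov has 30 days (6 left).
6 days into Dec → Dec 6, 2034.

Dec 6, 2034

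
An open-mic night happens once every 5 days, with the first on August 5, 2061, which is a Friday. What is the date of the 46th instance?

March 18, 2062

The 46th occurrence is 45 intervals after the first: 45 × 5 = 225 days after August 5, 2061.
August has 31 days — 26 days to the end of August leaves 199.
September has 30 days (169 left).
October has 31 days (138 left).
November has 30 days (108 left).
December has 31 days (77 left).
January has 31 days (46 left).
February has 28 days (18 left).
18 days into March → March 18, 2062.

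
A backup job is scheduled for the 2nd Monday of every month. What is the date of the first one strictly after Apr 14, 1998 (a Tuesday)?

Apr 1998 starts on a Wednesday; its first Monday is the 6th, so the 2nd Monday is the 13th — Apr 13, 1998.
That is not after Apr 14, 1998, so look at May 1998.
May 1998 starts on a Friday; its first Monday is the 4th, so the 2nd Monday is the 11th — May 11, 1998.

May 11, 1998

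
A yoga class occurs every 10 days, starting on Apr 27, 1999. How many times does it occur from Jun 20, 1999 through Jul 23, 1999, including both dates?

Occurrences land 10·i days after Apr 27, 1999 for i = 0, 1, 2, …
Jun 20, 1999 is 54 days after the start; 54 ÷ 10 = 5 remainder 4; since the remainder is 4, round up to i = 6. First occurrence in the window: #7 on Jun 26, 1999 (6×10 = 60 days in).
Jul 23, 1999 is 87 days after the start; 87 ÷ 10 = 8 remainder 7. Last occurrence in the window: #9 on Jul 16, 1999.
Occurrences #7 through #9: 3 in total.

3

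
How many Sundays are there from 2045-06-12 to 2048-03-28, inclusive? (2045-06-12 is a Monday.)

2045-06-12 is a Monday; the first Sunday on or after it is 2045-06-18 (6 days later).
From 2045-06-18 to 2048-03-28: 196 + 365 + 365 + 88 = 1014 days (rest of 2045, 2046, 2047, to 2048-03-28 in 2048).
1014 ÷ 7 = 144 full weeks with remainder 6, so 144 more Sundays after the first → 145.

145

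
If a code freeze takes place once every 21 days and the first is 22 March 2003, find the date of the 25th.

7 August 2004

The 25th occurrence is 24 intervals after the first: 24 × 21 = 504 days after 22 March 2003.
March has 31 days — 9 days to the end of March leaves 495.
From end of March to end of 2003 is 275 days (220 left).
January has 31 days (189 left).
February has 29 days (160 left).
March has 31 days (129 left).
April has 30 days (99 left).
May has 31 days (68 left).
June has 30 days (38 left).
July has 31 days (7 left).
7 days into August → 7 August 2004.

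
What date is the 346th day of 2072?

January has 31 days (346 − 31 = 315 remain).
February has 29 days (315 − 29 = 286 remain).
March has 31 days (286 − 31 = 255 remain).
April has 30 days (255 − 30 = 225 remain).
May has 31 days (225 − 31 = 194 remain).
June has 30 days (194 − 30 = 164 remain).
July has 31 days (164 − 31 = 133 remain).
August has 31 days (133 − 31 = 102 remain).
September has 30 days (102 − 30 = 72 remain).
October has 31 days (72 − 31 = 41 remain).
November has 30 days (41 − 30 = 11 remain).
11 into December → December 11.

11 December 2072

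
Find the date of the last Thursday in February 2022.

The first Thursday of February 2022 is February 3.
February 2022 has 28 days. Adding weeks: 3, 10, 17, 24 — the last one ≤ 28 is the 24th.

24 February 2022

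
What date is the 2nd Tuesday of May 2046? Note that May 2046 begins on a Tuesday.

May 2046 begins on a Tuesday, so the first Tuesday is May 1.
The 2nd Tuesday is 1 weeks later: 1 + 7 = 8.

2046-05-08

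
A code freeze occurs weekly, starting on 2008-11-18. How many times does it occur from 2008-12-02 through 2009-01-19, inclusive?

Occurrences land 7·i days after 2008-11-18 for i = 0, 1, 2, …
2008-12-02 is 14 days after the start; 14 ÷ 7 = 2 remainder 0. First occurrence in the window: #3 on 2008-12-02 (2×7 = 14 days in).
2009-01-19 is 62 days after the start; 62 ÷ 7 = 8 remainder 6. Last occurrence in the window: #9 on 2009-01-13.
Occurrences #3 through #9: 7 in total.

7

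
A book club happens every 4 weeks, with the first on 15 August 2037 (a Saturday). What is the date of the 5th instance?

The 5th occurrence is 4 intervals after the first: 4 × 28 = 112 days after 15 August 2037.
August has 31 days — 16 days to the end of August leaves 96.
September has 30 days (66 left).
October has 31 days (35 left).
November has 30 days (5 left).
5 days into December → 5 December 2037.

5 December 2037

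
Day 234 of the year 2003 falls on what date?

Jan has 31 days (234 − 31 = 203 remain).
Feb has 28 days (203 − 28 = 175 remain).
Mar has 31 days (175 − 31 = 144 remain).
Apr has 30 days (144 − 30 = 114 remain).
May has 31 days (114 − 31 = 83 remain).
Jun has 30 days (83 − 30 = 53 remain).
Jul has 31 days (53 − 31 = 22 remain).
22 into Aug → Aug 22.

Aug 22, 2003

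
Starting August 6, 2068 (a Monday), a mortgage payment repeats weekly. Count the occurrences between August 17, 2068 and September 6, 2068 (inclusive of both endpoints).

3

Occurrences land 7·i days after August 6, 2068 for i = 0, 1, 2, …
August 17, 2068 is 11 days after the start; 11 ÷ 7 = 1 remainder 4; since the remainder is 4, round up to i = 2. First occurrence in the window: #3 on August 20, 2068 (2×7 = 14 days in).
September 6, 2068 is 31 days after the start; 31 ÷ 7 = 4 remainder 3. Last occurrence in the window: #5 on September 3, 2068.
Occurrences #3 through #5: 3 in total.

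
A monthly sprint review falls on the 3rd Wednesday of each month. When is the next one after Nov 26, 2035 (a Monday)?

Dec 19, 2035

Nov 2035 starts on a Thursday; its first Wednesday is the 7th, so the 3rd Wednesday is the 21st — Nov 21, 2035.
That is not after Nov 26, 2035, so look at Dec 2035.
Dec 2035 starts on a Saturday; its first Wednesday is the 5th, so the 3rd Wednesday is the 19th — Dec 19, 2035.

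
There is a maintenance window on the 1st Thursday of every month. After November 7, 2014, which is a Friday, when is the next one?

November 2014 starts on a Saturday, so its 1st Thursday is November 6, 2014 (5 days in).
That is not after November 7, 2014, so look at December 2014.
December 2014 starts on a Monday, so its 1st Thursday is December 4, 2014 (3 days in).

December 4, 2014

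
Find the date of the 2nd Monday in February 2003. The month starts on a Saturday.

February 2003 begins on a Saturday, so the first Monday is February 3 (2 days later).
The 2nd Monday is 1 weeks later: 3 + 7 = 10.

2003-02-10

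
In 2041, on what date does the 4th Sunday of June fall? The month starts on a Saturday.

June 2041 begins on a Saturday, so the first Sunday is June 2 (1 day later).
The 4th Sunday is 3 weeks later: 2 + 21 = 23.

23 June 2041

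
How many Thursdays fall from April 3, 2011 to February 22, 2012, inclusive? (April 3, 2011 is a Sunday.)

April 3, 2011 is a Sunday; the first Thursday on or after it is April 7, 2011 (4 days later).
From April 7, 2011 to February 22, 2012: 23 + 31 + 30 + 31 + 31 + 30 + 31 + 30 + 31 + 31 + 22 = 321 days (rest of April, May, June, July, August, September, October, November, December, January, February).
321 ÷ 7 = 45 full weeks with remainder 6, so 45 more Thursdays after the first → 46.

46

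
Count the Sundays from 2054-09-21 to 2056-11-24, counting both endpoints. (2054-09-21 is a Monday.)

2054-09-21 is a Monday; the first Sunday on or after it is 2054-09-27 (6 days later).
From 2054-09-27 to 2056-11-24: 95 + 365 + 329 = 789 days (rest of 2054, 2055, to 2056-11-24 in 2056).
789 ÷ 7 = 112 full weeks with remainder 5, so 112 more Sundays after the first → 113.

113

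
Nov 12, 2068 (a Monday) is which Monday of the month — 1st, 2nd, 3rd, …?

2nd

Day 12 falls in week ⌈12/7⌉ of the month.
Days 1–7 hold the 1st Monday, 8–14 the 2nd, 15–21 the 3rd, 22–28 the 4th, 29–31 the 5th.
12 is in the range for the 2nd.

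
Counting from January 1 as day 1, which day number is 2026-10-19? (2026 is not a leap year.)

Days in months before October: 31 + 28 + 31 + 30 + 31 + 30 + 31 + 31 + 30 = 273.
Plus 19 days into October → day 292.

292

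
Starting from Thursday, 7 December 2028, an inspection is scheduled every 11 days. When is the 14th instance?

29 April 2029

The 14th occurrence is 13 intervals after the first: 13 × 11 = 143 days after 7 December 2028.
December has 31 days — 24 days to the end of December leaves 119.
January has 31 days (88 left).
February has 28 days (60 left).
March has 31 days (29 left).
29 days into April → 29 April 2029.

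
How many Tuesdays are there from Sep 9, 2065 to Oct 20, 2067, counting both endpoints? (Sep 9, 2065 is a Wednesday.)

Sep 9, 2065 is a Wednesday; the first Tuesday on or after it is Sep 15, 2065 (6 days later).
From Sep 15, 2065 to Oct 20, 2067: 107 + 365 + 293 = 765 days (rest of 2065, 2066, to Oct 20, 2067 in 2067).
765 ÷ 7 = 109 full weeks with remainder 2, so 109 more Tuesdays after the first → 110.

110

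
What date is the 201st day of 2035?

2035-07-20

January has 31 days (201 − 31 = 170 remain).
February has 28 days (170 − 28 = 142 remain).
March has 31 days (142 − 31 = 111 remain).
April has 30 days (111 − 30 = 81 remain).
May has 31 days (81 − 31 = 50 remain).
June has 30 days (50 − 30 = 20 remain).
20 into July → July 20.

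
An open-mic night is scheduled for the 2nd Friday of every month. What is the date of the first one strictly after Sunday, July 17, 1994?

July 1994 starts on a Friday; its first Friday is the 1st, so the 2nd Friday is the 8th — July 8, 1994.
That is not after July 17, 1994, so look at August 1994.
August 1994 starts on a Monday; its first Friday is the 5th, so the 2nd Friday is the 12th — August 12, 1994.

August 12, 1994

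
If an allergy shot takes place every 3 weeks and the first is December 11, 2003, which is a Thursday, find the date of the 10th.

June 17, 2004

The 10th occurrence is 9 intervals after the first: 9 × 21 = 189 days after December 11, 2003.
December has 31 days — 20 days to the end of December leaves 169.
January has 31 days (138 left).
February has 29 days (109 left).
March has 31 days (78 left).
April has 30 days (48 left).
May has 31 days (17 left).
17 days into June → June 17, 2004.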